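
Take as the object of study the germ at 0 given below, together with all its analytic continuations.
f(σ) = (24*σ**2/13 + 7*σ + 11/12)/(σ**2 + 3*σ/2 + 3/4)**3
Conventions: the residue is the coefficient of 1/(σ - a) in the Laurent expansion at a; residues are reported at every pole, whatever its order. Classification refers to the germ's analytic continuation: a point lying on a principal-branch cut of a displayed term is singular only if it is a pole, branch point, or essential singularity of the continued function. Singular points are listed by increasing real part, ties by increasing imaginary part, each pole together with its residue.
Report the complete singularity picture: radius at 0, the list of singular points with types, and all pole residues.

Denominator factor (σ**2 + 3*σ/2 + 3/4)^3: discriminant -3/4, complex-conjugate roots (-3/4) + ((1/4)*sqrt(3))*i and (-3/4) - ((1/4)*sqrt(3))*i; poles of order 3, moduli (1/2)*sqrt(3) and (1/2)*sqrt(3).
The radius of convergence is the smallest modulus among the singular points: (1/2)*sqrt(3).
The factor σ**2 + 3*σ/2 + 3/4 splits as (σ - a)(σ - a') with a = (-3/4) - ((1/4)*sqrt(3))*i, a' = (-3/4) + ((1/4)*sqrt(3))*i. At the order-3 pole a set g(σ) = (σ - a)^3*f(σ) = [24*σ**2/13 + 7*σ + 11/12] / (σ - a')^3.
Order-3 pole: residue = g''(a)/2; g''((-3/4) - ((1/4)*sqrt(3))*i) = -((15872/351)*sqrt(3))*i, so the residue is -((7936/351)*sqrt(3))*i.
The factor σ**2 + 3*σ/2 + 3/4 splits as (σ - a)(σ - a') with a = (-3/4) + ((1/4)*sqrt(3))*i, a' = (-3/4) - ((1/4)*sqrt(3))*i. At the order-3 pole a set g(σ) = (σ - a)^3*f(σ) = [24*σ**2/13 + 7*σ + 11/12] / (σ - a')^3.
Order-3 pole: residue = g''(a)/2; g''((-3/4) + ((1/4)*sqrt(3))*i) = ((15872/351)*sqrt(3))*i, so the residue is ((7936/351)*sqrt(3))*i.
List the singular points by increasing real part (a conjugate pair: the negative imaginary part first).

Radius of convergence at 0: (1/2)*sqrt(3).
At (-3/4) - ((1/4)*sqrt(3))*i: a pole of order 3; residue -((7936/351)*sqrt(3))*i.
At (-3/4) + ((1/4)*sqrt(3))*i: a pole of order 3; residue ((7936/351)*sqrt(3))*i.


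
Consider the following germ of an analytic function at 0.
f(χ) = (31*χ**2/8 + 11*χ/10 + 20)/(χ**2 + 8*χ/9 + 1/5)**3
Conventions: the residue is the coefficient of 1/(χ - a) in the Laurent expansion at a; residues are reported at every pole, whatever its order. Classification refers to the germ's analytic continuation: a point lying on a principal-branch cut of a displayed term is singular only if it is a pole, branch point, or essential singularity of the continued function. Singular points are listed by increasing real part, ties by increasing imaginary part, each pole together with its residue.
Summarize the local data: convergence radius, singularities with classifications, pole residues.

Radius of convergence at 0: (1/5)*sqrt(5).
At (-4/9) - ((1/45)*sqrt(5))*i: a pole of order 3; residue ((718498755/128)*sqrt(5))*i.
At (-4/9) + ((1/45)*sqrt(5))*i: a pole of order 3; residue -((718498755/128)*sqrt(5))*i.

Denominator factor (χ**2 + 8*χ/9 + 1/5)^3: discriminant -4/405, complex-conjugate roots (-4/9) + ((1/45)*sqrt(5))*i and (-4/9) - ((1/45)*sqrt(5))*i; poles of order 3, moduli (1/5)*sqrt(5) and (1/5)*sqrt(5).
The radius of convergence is the smallest modulus among the singular points: (1/5)*sqrt(5).
The factor χ**2 + 8*χ/9 + 1/5 splits as (χ - a)(χ - a') with a = (-4/9) - ((1/45)*sqrt(5))*i, a' = (-4/9) + ((1/45)*sqrt(5))*i. At the order-3 pole a set g(χ) = (χ - a)^3*f(χ) = [31*χ**2/8 + 11*χ/10 + 20] / (χ - a')^3.
Order-3 pole: residue = g''(a)/2; g''((-4/9) - ((1/45)*sqrt(5))*i) = ((718498755/64)*sqrt(5))*i, so the residue is ((718498755/128)*sqrt(5))*i.
The factor χ**2 + 8*χ/9 + 1/5 splits as (χ - a)(χ - a') with a = (-4/9) + ((1/45)*sqrt(5))*i, a' = (-4/9) - ((1/45)*sqrt(5))*i. At the order-3 pole a set g(χ) = (χ - a)^3*f(χ) = [31*χ**2/8 + 11*χ/10 + 20] / (χ - a')^3.
Order-3 pole: residue = g''(a)/2; g''((-4/9) + ((1/45)*sqrt(5))*i) = -((718498755/64)*sqrt(5))*i, so the residue is -((718498755/128)*sqrt(5))*i.
List the singular points by increasing real part (a conjugate pair: the negative imaginary part first).


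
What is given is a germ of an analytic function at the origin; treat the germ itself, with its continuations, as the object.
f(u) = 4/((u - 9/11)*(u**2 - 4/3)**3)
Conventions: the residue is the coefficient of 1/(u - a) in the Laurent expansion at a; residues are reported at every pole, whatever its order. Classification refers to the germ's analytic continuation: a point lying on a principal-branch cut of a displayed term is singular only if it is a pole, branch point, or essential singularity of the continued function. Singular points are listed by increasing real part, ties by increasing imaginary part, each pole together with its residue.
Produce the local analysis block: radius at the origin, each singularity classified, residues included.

Denominator factor (u**2 - 4/3)^3: discriminant 16/3, real irrational roots (2/3)*sqrt(3) and -(2/3)*sqrt(3); poles of order 3, moduli (2/3)*sqrt(3) and (2/3)*sqrt(3).
Denominator factor (u - 9/11): pole of order 1 at 9/11, modulus 9/11.
The radius of convergence is the smallest modulus among the singular points: 9/11.
The factor u**2 - 4/3 splits as (u - a)(u - a') with a = -(2/3)*sqrt(3), a' = (2/3)*sqrt(3). At the order-3 pole a set g(u) = (u - a)^3*f(u) = [4/(u - 9/11)] / (u - a')^3.
Order-3 pole: residue = g''(a)/2; g''(-(2/3)*sqrt(3)) = 191328588/13997521 - (6722239491/895841344)*sqrt(3), so the residue is 95664294/13997521 - (6722239491/1791682688)*sqrt(3).
At the order-1 pole 9/11 set g(u) = (u - (9/11))*f(u) = 4/(u**2 - 4/3)**3.
Simple pole: residue = g(a) at a = 9/11, which is -191328588/13997521.
The factor u**2 - 4/3 splits as (u - a)(u - a') with a = (2/3)*sqrt(3), a' = -(2/3)*sqrt(3). At the order-3 pole a set g(u) = (u - a)^3*f(u) = [4/(u - 9/11)] / (u - a')^3.
Order-3 pole: residue = g''(a)/2; g''((2/3)*sqrt(3)) = 191328588/13997521 + (6722239491/895841344)*sqrt(3), so the residue is 95664294/13997521 + (6722239491/1791682688)*sqrt(3).
List the singular points by increasing real part (a conjugate pair: the negative imaginary part first).

Radius of convergence at 0: 9/11.
At -(2/3)*sqrt(3): a pole of order 3; residue 95664294/13997521 - (6722239491/1791682688)*sqrt(3).
At 9/11: a pole of order 1; residue -191328588/13997521.
At (2/3)*sqrt(3): a pole of order 3; residue 95664294/13997521 + (6722239491/1791682688)*sqrt(3).


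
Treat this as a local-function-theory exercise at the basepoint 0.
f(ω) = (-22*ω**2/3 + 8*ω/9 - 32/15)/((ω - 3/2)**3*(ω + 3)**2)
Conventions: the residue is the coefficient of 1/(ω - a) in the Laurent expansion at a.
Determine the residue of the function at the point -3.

The residue is 832/32805.

At the order-2 pole -3 set g(ω) = (ω - (-3))^2*f(ω) = (-22*ω**2/3 + 8*ω/9 - 32/15)/(ω - 3/2)**3.
Order-2 pole: residue = g'(a); g'(-3) = 832/32805, so the residue is 832/32805.


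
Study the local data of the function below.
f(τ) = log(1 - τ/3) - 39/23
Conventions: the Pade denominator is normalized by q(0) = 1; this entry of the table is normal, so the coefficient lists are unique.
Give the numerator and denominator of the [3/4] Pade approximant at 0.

The Pade approximant has numerator coefficients [-39/23, 39061/65688, -5573/394128, -23123/4433940]; denominator coefficients [1, -521/952, 475/5712, -337/128520, -23/514080].

Taylor coefficients needed (expand at 0): a_0 = -39/23, a_1 = -1/3, a_2 = -1/18, a_3 = -1/81, a_4 = -1/324, a_5 = -1/1215, a_6 = -1/4374, a_7 = -1/15309.
Write the denominator as Q(τ) = 1 + q1*τ + q2*τ^2 + q3*τ^3 + q4*τ^4. Requiring Q*f - P = O(τ^8) with deg P <= 3 kills the coefficients of τ^4..τ^7 in Q*f:
  τ^4: a_4 + q1*a_3 + q2*a_2 + q3*a_1 + q4*a_0 = 0, i.e. -1/324 + (-1/81)*q1 + (-1/18)*q2 + (-1/3)*q3 + (-39/23)*q4 = 0.
  τ^5: a_5 + q1*a_4 + q2*a_3 + q3*a_2 + q4*a_1 = 0, i.e. -1/1215 + (-1/324)*q1 + (-1/81)*q2 + (-1/18)*q3 + (-1/3)*q4 = 0.
  τ^6: a_6 + q1*a_5 + q2*a_4 + q3*a_3 + q4*a_2 = 0, i.e. -1/4374 + (-1/1215)*q1 + (-1/324)*q2 + (-1/81)*q3 + (-1/18)*q4 = 0.
  τ^7: a_7 + q1*a_6 + q2*a_5 + q3*a_4 + q4*a_3 = 0, i.e. -1/15309 + (-1/4374)*q1 + (-1/1215)*q2 + (-1/324)*q3 + (-1/81)*q4 = 0.
Solving this linear system: q1 = -521/952, q2 = 475/5712, q3 = -337/128520, q4 = -23/514080.
The numerator is Q*f truncated at degree 3: P0 = a_0 = -39/23; P1 = a_1 + q1*a_0 = 39061/65688; P2 = a_2 + q1*a_1 + q2*a_0 = -5573/394128; P3 = a_3 + q1*a_2 + q2*a_1 + q3*a_0 = -23123/4433940.


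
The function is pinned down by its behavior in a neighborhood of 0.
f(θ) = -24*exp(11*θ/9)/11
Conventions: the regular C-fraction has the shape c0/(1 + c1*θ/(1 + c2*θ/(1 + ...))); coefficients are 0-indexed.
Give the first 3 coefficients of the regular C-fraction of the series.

The regular C-fraction coefficients are [-24/11, -11/9, 11/18].

Taylor coefficients (expand at 0): a_0 = -24/11, a_1 = -8/3, a_2 = -44/27.
c0 = a_0 = -24/11. Peel one level at a time: if S = 1 + c*θ/S' with S'(0) = 1, then c is the θ-coefficient of S and S' = c*θ/(S - 1).
S_1 = c0/f = 1 + (-11/9)*θ + (121/162)*θ^2 + ...; c1 = -11/9.
S_2 = c1*θ/(S_1 - 1) = 1 + (11/18)*θ + ...; c2 = 11/18.


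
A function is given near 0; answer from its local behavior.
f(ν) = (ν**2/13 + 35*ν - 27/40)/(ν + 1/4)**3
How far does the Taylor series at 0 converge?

Denominator factor (ν + 1/4)^3: pole of order 3 at -1/4, modulus 1/4.
The radius of convergence is the smallest modulus among the singular points: 1/4.

The radius of convergence is 1/4.


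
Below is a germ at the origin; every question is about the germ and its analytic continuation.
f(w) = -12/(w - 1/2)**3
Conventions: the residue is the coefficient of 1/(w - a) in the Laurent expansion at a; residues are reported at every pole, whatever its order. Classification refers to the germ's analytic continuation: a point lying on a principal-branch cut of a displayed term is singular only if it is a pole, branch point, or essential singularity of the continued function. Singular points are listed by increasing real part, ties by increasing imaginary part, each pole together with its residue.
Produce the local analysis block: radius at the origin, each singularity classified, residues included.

Radius of convergence at 0: 1/2.
At 1/2: a pole of order 3; residue 0.

Denominator factor (w - 1/2)^3: pole of order 3 at 1/2, modulus 1/2.
The radius of convergence is the smallest modulus among the singular points: 1/2.
At the order-3 pole 1/2 set g(w) = (w - (1/2))^3*f(w) = -12.
Order-3 pole: residue = g''(a)/2; g''(1/2) = 0, so the residue is 0.


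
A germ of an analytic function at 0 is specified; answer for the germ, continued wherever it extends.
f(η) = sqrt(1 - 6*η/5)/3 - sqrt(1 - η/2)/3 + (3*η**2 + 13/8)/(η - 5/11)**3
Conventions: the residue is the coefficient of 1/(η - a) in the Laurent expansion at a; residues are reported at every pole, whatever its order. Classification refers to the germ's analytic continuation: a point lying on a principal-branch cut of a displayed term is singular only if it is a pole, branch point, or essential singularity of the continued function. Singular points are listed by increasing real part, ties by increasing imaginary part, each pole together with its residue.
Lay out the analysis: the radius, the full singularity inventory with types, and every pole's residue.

Denominator factor (η - 5/11)^3: pole of order 3 at 5/11, modulus 5/11.
Branch term (1/3)*sqrt(1 - η/(5/6)): its argument vanishes at η = 5/6, a square-root branch point, modulus 5/6.
Branch term (-1/3)*sqrt(1 - η/(2)): its argument vanishes at η = 2, a square-root branch point, modulus 2.
The radius of convergence is the smallest modulus among the singular points: 5/11.
The branch terms are analytic at 5/11 and contribute nothing to the residue; only the rational part matters.
At the order-3 pole 5/11 set g(η) = (η - (5/11))^3*(rational part) = 3*η**2 + 13/8.
Order-3 pole: residue = g''(a)/2; g''(5/11) = 6, so the residue is 3.
List the singular points by increasing real part (a conjugate pair: the negative imaginary part first).

Radius of convergence at 0: 5/11.
At 5/11: a pole of order 3; residue 3.
At 5/6: an algebraic (square-root) branch point.
At 2: an algebraic (square-root) branch point.


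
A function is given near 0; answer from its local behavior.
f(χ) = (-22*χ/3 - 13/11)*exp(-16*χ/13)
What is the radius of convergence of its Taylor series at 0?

The factor exp(-16*χ/13) is entire and contributes no finite singular point.
The polynomial part has no poles.
No finite singular points: the Taylor series at 0 converges everywhere.

The radius of convergence is infinite.


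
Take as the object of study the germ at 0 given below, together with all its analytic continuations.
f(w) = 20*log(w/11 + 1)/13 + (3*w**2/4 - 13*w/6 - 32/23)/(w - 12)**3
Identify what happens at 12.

The denominator factor w - 12 vanishes at 12 and appears to the power 3; the numerator there equals 1854/23, nonzero, and no other factor vanishes.
The branch terms are analytic at this point.
Hence a pole whose order is the multiplicity, 3.

The point is a pole of order 3.


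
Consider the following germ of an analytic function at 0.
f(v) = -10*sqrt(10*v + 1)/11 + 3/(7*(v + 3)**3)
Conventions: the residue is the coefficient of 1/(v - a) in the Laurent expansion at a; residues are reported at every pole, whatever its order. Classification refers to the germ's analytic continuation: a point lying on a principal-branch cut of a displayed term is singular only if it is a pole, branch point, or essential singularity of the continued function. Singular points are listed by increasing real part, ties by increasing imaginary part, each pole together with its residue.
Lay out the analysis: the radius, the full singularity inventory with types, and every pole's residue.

Radius of convergence at 0: 1/10.
At -3: a pole of order 3; residue 0.
At -1/10: an algebraic (square-root) branch point.

Denominator factor (v + 3)^3: pole of order 3 at -3, modulus 3.
Branch term (-10/11)*sqrt(1 - v/(-1/10)): its argument vanishes at v = -1/10, a square-root branch point, modulus 1/10.
The radius of convergence is the smallest modulus among the singular points: 1/10.
The branch term is analytic at -3 and contributes nothing to the residue; only the rational part matters.
At the order-3 pole -3 set g(v) = (v - (-3))^3*(rational part) = 3/7.
Order-3 pole: residue = g''(a)/2; g''(-3) = 0, so the residue is 0.
List the singular points by increasing real part (a conjugate pair: the negative imaginary part first).


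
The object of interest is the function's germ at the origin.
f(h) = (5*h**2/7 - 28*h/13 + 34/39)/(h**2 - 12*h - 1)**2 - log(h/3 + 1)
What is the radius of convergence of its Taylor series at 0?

The radius of convergence is -6 + sqrt(37).

Denominator factor (h**2 - 12*h - 1)^2: discriminant 148, real irrational roots 6 + sqrt(37) and 6 - sqrt(37); poles of order 2, moduli 6 + sqrt(37) and -6 + sqrt(37).
Branch term (-1)*log(1 - h/(-3)): its argument vanishes at h = -3, a logarithmic branch point, modulus 3.
The radius of convergence is the smallest modulus among the singular points: -6 + sqrt(37).


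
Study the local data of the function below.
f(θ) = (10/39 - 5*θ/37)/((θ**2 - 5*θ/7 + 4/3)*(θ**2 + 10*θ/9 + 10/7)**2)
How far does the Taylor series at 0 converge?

The radius of convergence is (2/3)*sqrt(3).

Denominator factor (θ**2 + 10*θ/9 + 10/7)^2: discriminant -2540/567, complex-conjugate roots (-5/9) + ((1/63)*sqrt(4445))*i and (-5/9) - ((1/63)*sqrt(4445))*i; poles of order 2, moduli (1/7)*sqrt(70) and (1/7)*sqrt(70).
Denominator factor (θ**2 - 5*θ/7 + 4/3): discriminant -709/147, complex-conjugate roots (5/14) + ((1/42)*sqrt(2127))*i and (5/14) - ((1/42)*sqrt(2127))*i; poles of order 1, moduli (2/3)*sqrt(3) and (2/3)*sqrt(3).
The radius of convergence is the smallest modulus among the singular points: (2/3)*sqrt(3).


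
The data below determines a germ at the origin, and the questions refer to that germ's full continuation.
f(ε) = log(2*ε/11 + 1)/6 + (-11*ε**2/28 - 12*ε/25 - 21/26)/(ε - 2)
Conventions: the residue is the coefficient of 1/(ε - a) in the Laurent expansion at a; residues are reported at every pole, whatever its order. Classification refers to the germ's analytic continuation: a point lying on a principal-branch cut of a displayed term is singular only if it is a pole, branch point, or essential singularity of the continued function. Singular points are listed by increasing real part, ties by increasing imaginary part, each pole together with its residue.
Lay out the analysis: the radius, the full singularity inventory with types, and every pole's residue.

Radius of convergence at 0: 2.
At -11/2: a logarithmic branch point.
At 2: a pole of order 1; residue -15193/4550.

Denominator factor (ε - 2): pole of order 1 at 2, modulus 2.
Branch term (1/6)*log(1 - ε/(-11/2)): its argument vanishes at ε = -11/2, a logarithmic branch point, modulus 11/2.
The radius of convergence is the smallest modulus among the singular points: 2.
The branch term is analytic at 2 and contributes nothing to the residue; only the rational part matters.
At the order-1 pole 2 set g(ε) = (ε - (2))*(rational part) = -11*ε**2/28 - 12*ε/25 - 21/26.
Simple pole: residue = g(a) at a = 2, which is -15193/4550.
List the singular points by increasing real part (a conjugate pair: the negative imaginary part first).


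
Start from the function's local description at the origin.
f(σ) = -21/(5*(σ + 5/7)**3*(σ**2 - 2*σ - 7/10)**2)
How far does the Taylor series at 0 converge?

Denominator factor (σ**2 - 2*σ - 7/10)^2: discriminant 34/5, real irrational roots 1 + (1/10)*sqrt(170) and 1 - (1/10)*sqrt(170); poles of order 2, moduli 1 + (1/10)*sqrt(170) and -1 + (1/10)*sqrt(170).
Denominator factor (σ + 5/7)^3: pole of order 3 at -5/7, modulus 5/7.
The radius of convergence is the smallest modulus among the singular points: -1 + (1/10)*sqrt(170).

The radius of convergence is -1 + (1/10)*sqrt(170).


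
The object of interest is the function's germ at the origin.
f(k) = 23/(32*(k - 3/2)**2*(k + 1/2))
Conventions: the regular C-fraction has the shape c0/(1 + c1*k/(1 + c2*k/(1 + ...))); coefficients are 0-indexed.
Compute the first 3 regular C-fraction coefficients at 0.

Taylor coefficients (expand at 0): a_0 = 23/36, a_1 = -23/54, a_2 = 46/27.
c0 = a_0 = 23/36. Peel one level at a time: if S = 1 + c*k/S' with S'(0) = 1, then c is the k-coefficient of S and S' = c*k/(S - 1).
S_1 = c0/f = 1 + (2/3)*k + (-20/9)*k^2 + ...; c1 = 2/3.
S_2 = c1*k/(S_1 - 1) = 1 + (10/3)*k + ...; c2 = 10/3.

The regular C-fraction coefficients are [23/36, 2/3, 10/3].


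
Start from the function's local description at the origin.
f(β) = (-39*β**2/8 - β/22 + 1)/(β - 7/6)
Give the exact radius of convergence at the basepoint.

The radius of convergence is 7/6.

Denominator factor (β - 7/6): pole of order 1 at 7/6, modulus 7/6.
The radius of convergence is the smallest modulus among the singular points: 7/6.


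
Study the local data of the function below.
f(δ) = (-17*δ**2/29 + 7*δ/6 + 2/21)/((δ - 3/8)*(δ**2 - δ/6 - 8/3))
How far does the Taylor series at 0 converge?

The radius of convergence is 3/8.

Denominator factor (δ**2 - δ/6 - 8/3): discriminant 385/36, real irrational roots 1/12 + (1/12)*sqrt(385) and 1/12 - (1/12)*sqrt(385); poles of order 1, moduli 1/12 + (1/12)*sqrt(385) and -1/12 + (1/12)*sqrt(385).
Denominator factor (δ - 3/8): pole of order 1 at 3/8, modulus 3/8.
The radius of convergence is the smallest modulus among the singular points: 3/8.


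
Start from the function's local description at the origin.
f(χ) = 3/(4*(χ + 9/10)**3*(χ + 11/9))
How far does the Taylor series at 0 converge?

Denominator factor (χ + 9/10)^3: pole of order 3 at -9/10, modulus 9/10.
Denominator factor (χ + 11/9): pole of order 1 at -11/9, modulus 11/9.
The radius of convergence is the smallest modulus among the singular points: 9/10.

The radius of convergence is 9/10.


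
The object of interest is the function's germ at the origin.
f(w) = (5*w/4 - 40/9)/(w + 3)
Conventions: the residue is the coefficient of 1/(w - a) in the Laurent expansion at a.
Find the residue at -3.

The residue is -295/36.

At the order-1 pole -3 set g(w) = (w - (-3))*f(w) = 5*w/4 - 40/9.
Simple pole: residue = g(a) at a = -3, which is -295/36.


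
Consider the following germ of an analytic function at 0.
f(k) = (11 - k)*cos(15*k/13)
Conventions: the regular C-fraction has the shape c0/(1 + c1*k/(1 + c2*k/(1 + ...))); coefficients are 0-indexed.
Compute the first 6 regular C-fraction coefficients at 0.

The regular C-fraction coefficients are [11, 1/11, -27563/3718, 2475/338, 4125/55126, 9751/606386].

Taylor coefficients (expand at 0): a_0 = 11, a_1 = -1, a_2 = -2475/338, a_3 = 225/338, a_4 = 185625/228488, a_5 = -16875/228488.
c0 = a_0 = 11. Peel one level at a time: if S = 1 + c*k/S' with S'(0) = 1, then c is the k-coefficient of S and S' = c*k/(S - 1).
S_1 = c0/f = 1 + (1/11)*k + (27563/40898)*k^2 + ...; c1 = 1/11.
S_2 = c1*k/(S_1 - 1) = 1 + (-27563/3718)*k + (6201675/114244)*k^2 + ...; c2 = -27563/3718.
S_3 = c2*k/(S_2 - 1) = 1 + (2475/338)*k + (-10209375/18632588)*k^2 + ...; c3 = 2475/338.
S_4 = c3*k/(S_3 - 1) = 1 + (4125/55126)*k + (-3656625/3038875876)*k^2 + ...; c4 = 4125/55126.
S_5 = c4*k/(S_4 - 1) = 1 + (9751/606386)*k + ...; c5 = 9751/606386.


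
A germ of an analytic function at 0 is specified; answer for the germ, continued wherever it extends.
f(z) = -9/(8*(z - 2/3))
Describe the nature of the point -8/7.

Denominator factors: z - 2/3 = -38/21 at z = -8/7 — none vanishes.
So the germ continues analytically to -8/7.

The point is a regular point.


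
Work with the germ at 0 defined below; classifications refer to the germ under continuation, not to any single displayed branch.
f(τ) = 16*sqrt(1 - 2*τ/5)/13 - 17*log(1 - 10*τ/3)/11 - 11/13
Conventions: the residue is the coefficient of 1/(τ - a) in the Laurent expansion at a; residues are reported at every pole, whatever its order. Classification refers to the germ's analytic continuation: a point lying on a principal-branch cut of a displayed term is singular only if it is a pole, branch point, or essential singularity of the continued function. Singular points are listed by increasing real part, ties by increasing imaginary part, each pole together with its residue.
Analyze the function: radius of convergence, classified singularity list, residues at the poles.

Radius of convergence at 0: 3/10.
At 3/10: a logarithmic branch point.
At 5/2: an algebraic (square-root) branch point.

Branch term (-17/11)*log(1 - τ/(3/10)): its argument vanishes at τ = 3/10, a logarithmic branch point, modulus 3/10.
Branch term (16/13)*sqrt(1 - τ/(5/2)): its argument vanishes at τ = 5/2, a square-root branch point, modulus 5/2.
The radius of convergence is the smallest modulus among the singular points: 3/10.
List the singular points by increasing real part (a conjugate pair: the negative imaginary part first).


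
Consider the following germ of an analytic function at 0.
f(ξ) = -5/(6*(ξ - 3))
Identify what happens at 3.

The denominator factor ξ - 3 vanishes at 3 and appears to the power 1; the numerator there equals -5/6, nonzero, and no other factor vanishes.
Hence a pole whose order is the multiplicity, 1.

The point is a pole of order 1.


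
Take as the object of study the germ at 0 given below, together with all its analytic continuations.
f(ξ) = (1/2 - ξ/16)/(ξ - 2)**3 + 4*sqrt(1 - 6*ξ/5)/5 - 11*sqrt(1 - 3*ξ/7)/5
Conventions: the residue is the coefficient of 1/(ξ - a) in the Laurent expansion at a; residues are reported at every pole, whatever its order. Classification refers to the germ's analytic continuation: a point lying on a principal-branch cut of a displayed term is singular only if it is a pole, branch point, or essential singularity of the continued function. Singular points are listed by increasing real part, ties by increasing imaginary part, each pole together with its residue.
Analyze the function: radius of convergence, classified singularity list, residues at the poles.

Radius of convergence at 0: 5/6.
At 5/6: an algebraic (square-root) branch point.
At 2: a pole of order 3; residue 0.
At 7/3: an algebraic (square-root) branch point.

Denominator factor (ξ - 2)^3: pole of order 3 at 2, modulus 2.
Branch term (-11/5)*sqrt(1 - ξ/(7/3)): its argument vanishes at ξ = 7/3, a square-root branch point, modulus 7/3.
Branch term (4/5)*sqrt(1 - ξ/(5/6)): its argument vanishes at ξ = 5/6, a square-root branch point, modulus 5/6.
The radius of convergence is the smallest modulus among the singular points: 5/6.
The branch terms are analytic at 2 and contribute nothing to the residue; only the rational part matters.
At the order-3 pole 2 set g(ξ) = (ξ - (2))^3*(rational part) = 1/2 - ξ/16.
Order-3 pole: residue = g''(a)/2; g''(2) = 0, so the residue is 0.
List the singular points by increasing real part (a conjugate pair: the negative imaginary part first).


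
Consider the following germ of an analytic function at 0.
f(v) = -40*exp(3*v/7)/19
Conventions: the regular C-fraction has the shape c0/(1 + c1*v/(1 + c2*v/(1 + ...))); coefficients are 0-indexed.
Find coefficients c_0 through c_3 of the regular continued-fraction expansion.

Taylor coefficients (expand at 0): a_0 = -40/19, a_1 = -120/133, a_2 = -180/931, a_3 = -180/6517.
c0 = a_0 = -40/19. Peel one level at a time: if S = 1 + c*v/S' with S'(0) = 1, then c is the v-coefficient of S and S' = c*v/(S - 1).
S_1 = c0/f = 1 + (-3/7)*v + (9/98)*v^2 + ...; c1 = -3/7.
S_2 = c1*v/(S_1 - 1) = 1 + (3/14)*v + (3/196)*v^2 + ...; c2 = 3/14.
S_3 = c2*v/(S_2 - 1) = 1 + (-1/14)*v + ...; c3 = -1/14.

The regular C-fraction coefficients are [-40/19, -3/7, 3/14, -1/14].


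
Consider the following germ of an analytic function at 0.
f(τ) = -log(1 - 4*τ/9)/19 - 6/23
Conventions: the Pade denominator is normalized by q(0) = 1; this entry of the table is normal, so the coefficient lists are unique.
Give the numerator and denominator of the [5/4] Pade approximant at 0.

Taylor coefficients needed (expand at 0): a_0 = -6/23, a_1 = 4/171, a_2 = 8/1539, a_3 = 64/41553, a_4 = 64/124659, a_5 = 1024/5609655, a_6 = 2048/30292137, a_7 = 16384/636134877, a_8 = 8192/817887699, a_9 = 262144/66248903619.
Write the denominator as Q(τ) = 1 + q1*τ + q2*τ^2 + q3*τ^3 + q4*τ^4. Requiring Q*f - P = O(τ^10) with deg P <= 5 kills the coefficients of τ^6..τ^9 in Q*f:
  τ^6: a_6 + q1*a_5 + q2*a_4 + q3*a_3 + q4*a_2 = 0, i.e. 2048/30292137 + (1024/5609655)*q1 + (64/124659)*q2 + (64/41553)*q3 + (8/1539)*q4 = 0.
  τ^7: a_7 + q1*a_6 + q2*a_5 + q3*a_4 + q4*a_3 = 0, i.e. 16384/636134877 + (2048/30292137)*q1 + (1024/5609655)*q2 + (64/124659)*q3 + (64/41553)*q4 = 0.
  τ^8: a_8 + q1*a_7 + q2*a_6 + q3*a_5 + q4*a_4 = 0, i.e. 8192/817887699 + (16384/636134877)*q1 + (2048/30292137)*q2 + (1024/5609655)*q3 + (64/124659)*q4 = 0.
  τ^9: a_9 + q1*a_8 + q2*a_7 + q3*a_6 + q4*a_5 = 0, i.e. 262144/66248903619 + (8192/817887699)*q1 + (16384/636134877)*q2 + (2048/30292137)*q3 + (1024/5609655)*q4 = 0.
Solving this linear system: q1 = -80/81, q2 = 80/243, q3 = -640/15309, q4 = 640/413343.
The numerator is Q*f truncated at degree 5: P0 = a_0 = -6/23; P1 = a_1 + q1*a_0 = 3316/11799; P2 = a_2 + q1*a_1 + q2*a_0 = -33064/318573; P3 = a_3 + q1*a_2 + q2*a_1 + q3*a_0 = 301312/20070099; P4 = a_4 + q1*a_3 + q2*a_2 + q3*a_1 + q4*a_0 = -367552/541892673; P5 = a_5 + q1*a_4 + q2*a_3 + q3*a_2 + q4*a_1 = 512/353408265.

The Pade approximant has numerator coefficients [-6/23, 3316/11799, -33064/318573, 301312/20070099, -367552/541892673, 512/353408265]; denominator coefficients [1, -80/81, 80/243, -640/15309, 640/413343].


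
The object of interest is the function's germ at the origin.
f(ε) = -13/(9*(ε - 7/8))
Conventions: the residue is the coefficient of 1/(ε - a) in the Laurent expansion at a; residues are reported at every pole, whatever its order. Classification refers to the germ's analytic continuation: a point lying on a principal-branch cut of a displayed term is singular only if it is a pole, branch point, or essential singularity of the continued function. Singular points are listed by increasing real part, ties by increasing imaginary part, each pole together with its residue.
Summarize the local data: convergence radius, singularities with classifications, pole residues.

Denominator factor (ε - 7/8): pole of order 1 at 7/8, modulus 7/8.
The radius of convergence is the smallest modulus among the singular points: 7/8.
At the order-1 pole 7/8 set g(ε) = (ε - (7/8))*f(ε) = -13/9.
Simple pole: residue = g(a) at a = 7/8, which is -13/9.

Radius of convergence at 0: 7/8.
At 7/8: a pole of order 1; residue -13/9.


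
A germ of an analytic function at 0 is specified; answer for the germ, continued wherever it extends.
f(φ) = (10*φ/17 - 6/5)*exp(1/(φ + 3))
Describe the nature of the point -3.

The exponent 1/(φ - (-3)) has a pole at -3, so exp(1/(φ - (-3))) takes every nonzero value near it: an essential singularity (not a pole of any order).

The point is an essential singularity.


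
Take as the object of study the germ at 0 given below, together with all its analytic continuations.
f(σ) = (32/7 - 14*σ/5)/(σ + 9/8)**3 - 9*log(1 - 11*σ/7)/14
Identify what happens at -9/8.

The point is a pole of order 3.

The denominator factor σ + 9/8 vanishes at -9/8 and appears to the power 3; the numerator there equals 1081/140, nonzero, and no other factor vanishes.
The branch terms are analytic at this point.
Hence a pole whose order is the multiplicity, 3.


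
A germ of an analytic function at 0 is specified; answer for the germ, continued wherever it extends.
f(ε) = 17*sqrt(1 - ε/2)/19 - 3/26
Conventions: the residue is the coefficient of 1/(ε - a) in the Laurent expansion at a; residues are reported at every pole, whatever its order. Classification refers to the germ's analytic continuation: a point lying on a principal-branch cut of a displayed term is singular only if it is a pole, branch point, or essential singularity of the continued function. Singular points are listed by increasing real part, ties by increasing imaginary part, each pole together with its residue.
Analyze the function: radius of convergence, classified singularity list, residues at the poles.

Branch term (17/19)*sqrt(1 - ε/(2)): its argument vanishes at ε = 2, a square-root branch point, modulus 2.
The radius of convergence is the smallest modulus among the singular points: 2.

Radius of convergence at 0: 2.
At 2: an algebraic (square-root) branch point.


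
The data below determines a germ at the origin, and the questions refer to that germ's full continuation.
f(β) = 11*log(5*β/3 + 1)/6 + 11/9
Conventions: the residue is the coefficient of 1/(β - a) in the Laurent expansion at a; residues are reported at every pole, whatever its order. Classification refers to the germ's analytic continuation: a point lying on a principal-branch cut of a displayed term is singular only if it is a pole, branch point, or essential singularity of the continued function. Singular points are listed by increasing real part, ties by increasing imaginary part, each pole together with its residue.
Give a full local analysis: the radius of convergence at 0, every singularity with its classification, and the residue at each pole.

Branch term (11/6)*log(1 - β/(-3/5)): its argument vanishes at β = -3/5, a logarithmic branch point, modulus 3/5.
The radius of convergence is the smallest modulus among the singular points: 3/5.

Radius of convergence at 0: 3/5.
At -3/5: a logarithmic branch point.


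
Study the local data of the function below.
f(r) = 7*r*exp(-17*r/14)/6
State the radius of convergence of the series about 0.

The factor exp(-17*r/14) is entire and contributes no finite singular point.
The polynomial part has no poles.
No finite singular points: the Taylor series at 0 converges everywhere.

The radius of convergence is infinite.


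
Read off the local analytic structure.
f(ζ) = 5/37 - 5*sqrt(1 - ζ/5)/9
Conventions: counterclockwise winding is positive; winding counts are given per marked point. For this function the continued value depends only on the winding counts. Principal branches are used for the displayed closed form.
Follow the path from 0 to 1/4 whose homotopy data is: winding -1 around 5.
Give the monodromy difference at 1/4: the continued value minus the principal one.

Continued minus principal equals (1/9)*sqrt(95).

The rational part is single-valued and drops out of the difference; each branch term changes only by its own monodromy.
(-5/9)*sqrt(1 - ζ/(5)): winding -1 is odd, the square root flips sign, contributing -2*(-5/9)*sqrt(1 - (1/4)/(5)) = -2*(-5/9)*sqrt(19/20) = (1/9)*sqrt(95).
Summing the contributions at ζ = 1/4 gives (1/9)*sqrt(95).


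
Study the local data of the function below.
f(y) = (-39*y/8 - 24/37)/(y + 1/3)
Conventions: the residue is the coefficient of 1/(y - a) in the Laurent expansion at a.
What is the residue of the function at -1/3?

The residue is 289/296.

At the order-1 pole -1/3 set g(y) = (y - (-1/3))*f(y) = -39*y/8 - 24/37.
Simple pole: residue = g(a) at a = -1/3, which is 289/296.


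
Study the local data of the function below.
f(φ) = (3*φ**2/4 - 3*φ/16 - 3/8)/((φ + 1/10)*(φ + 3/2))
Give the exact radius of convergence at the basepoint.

Denominator factor (φ + 3/2): pole of order 1 at -3/2, modulus 3/2.
Denominator factor (φ + 1/10): pole of order 1 at -1/10, modulus 1/10.
The radius of convergence is the smallest modulus among the singular points: 1/10.

The radius of convergence is 1/10.


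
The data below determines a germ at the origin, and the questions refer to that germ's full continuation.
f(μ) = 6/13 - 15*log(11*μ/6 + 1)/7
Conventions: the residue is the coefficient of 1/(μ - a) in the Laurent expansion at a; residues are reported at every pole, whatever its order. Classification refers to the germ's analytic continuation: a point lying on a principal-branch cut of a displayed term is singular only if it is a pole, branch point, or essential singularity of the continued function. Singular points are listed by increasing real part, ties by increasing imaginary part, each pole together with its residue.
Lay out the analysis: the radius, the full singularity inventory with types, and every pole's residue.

Radius of convergence at 0: 6/11.
At -6/11: a logarithmic branch point.

Branch term (-15/7)*log(1 - μ/(-6/11)): its argument vanishes at μ = -6/11, a logarithmic branch point, modulus 6/11.
The radius of convergence is the smallest modulus among the singular points: 6/11.


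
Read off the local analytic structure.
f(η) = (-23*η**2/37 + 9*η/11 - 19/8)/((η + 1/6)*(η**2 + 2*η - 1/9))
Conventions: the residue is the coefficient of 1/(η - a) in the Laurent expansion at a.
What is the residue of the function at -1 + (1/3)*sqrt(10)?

The factor η**2 + 2*η - 1/9 splits as (η - a)(η - a') with a = -1 + (1/3)*sqrt(10), a' = -1 - (1/3)*sqrt(10). At the order-1 pole a set g(η) = (η - a)*f(η) = [(-23*η**2/37 + 9*η/11 - 19/8)/(η + 1/6)] / (η - a').
Simple pole: residue = g(a) at a = -1 + (1/3)*sqrt(10), which is -81689/24420 - (10297/19536)*sqrt(10).

The residue is -81689/24420 - (10297/19536)*sqrt(10).


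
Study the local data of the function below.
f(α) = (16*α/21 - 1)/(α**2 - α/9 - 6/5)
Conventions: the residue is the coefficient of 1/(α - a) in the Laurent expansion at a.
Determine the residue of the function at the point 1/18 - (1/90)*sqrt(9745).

The residue is 8/21 + (181/40929)*sqrt(9745).

The factor α**2 - α/9 - 6/5 splits as (α - a)(α - a') with a = 1/18 - (1/90)*sqrt(9745), a' = 1/18 + (1/90)*sqrt(9745). At the order-1 pole a set g(α) = (α - a)*f(α) = [16*α/21 - 1] / (α - a').
Simple pole: residue = g(a) at a = 1/18 - (1/90)*sqrt(9745), which is 8/21 + (181/40929)*sqrt(9745).


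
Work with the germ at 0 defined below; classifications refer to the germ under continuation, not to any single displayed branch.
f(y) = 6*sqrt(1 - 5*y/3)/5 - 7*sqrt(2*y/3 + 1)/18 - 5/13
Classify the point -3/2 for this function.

The term (-7/18)*sqrt(1 - y/(-3/2)) has argument 1 - -3/2/(-3/2) = 0 at -3/2: a square-root (algebraic, two-sheeted) branch point; the remaining terms are analytic or single-valued there.

The point is an algebraic (square-root) branch point.


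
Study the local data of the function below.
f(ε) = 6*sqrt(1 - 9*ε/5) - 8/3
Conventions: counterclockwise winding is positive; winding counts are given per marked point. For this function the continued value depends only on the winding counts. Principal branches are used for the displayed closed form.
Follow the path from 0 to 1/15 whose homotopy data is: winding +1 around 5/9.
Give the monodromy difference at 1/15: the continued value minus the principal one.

The rational part is single-valued and drops out of the difference; each branch term changes only by its own monodromy.
(6)*sqrt(1 - ε/(5/9)): winding +1 is odd, the square root flips sign, contributing -2*(6)*sqrt(1 - (1/15)/(5/9)) = -2*(6)*sqrt(22/25) = -(12/5)*sqrt(22).
Summing the contributions at ε = 1/15 gives -(12/5)*sqrt(22).

Continued minus principal equals -(12/5)*sqrt(22).


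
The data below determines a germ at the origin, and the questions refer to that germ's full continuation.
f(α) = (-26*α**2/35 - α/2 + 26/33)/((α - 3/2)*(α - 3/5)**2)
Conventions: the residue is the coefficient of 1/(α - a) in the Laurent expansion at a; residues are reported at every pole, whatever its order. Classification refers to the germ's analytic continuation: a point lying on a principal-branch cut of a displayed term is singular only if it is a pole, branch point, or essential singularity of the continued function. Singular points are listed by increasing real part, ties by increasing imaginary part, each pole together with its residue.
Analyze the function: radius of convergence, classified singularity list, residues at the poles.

Denominator factor (α - 3/5)^2: pole of order 2 at 3/5, modulus 3/5.
Denominator factor (α - 3/2): pole of order 1 at 3/2, modulus 3/2.
The radius of convergence is the smallest modulus among the singular points: 3/5.
At the order-2 pole 3/5 set g(α) = (α - (3/5))^2*f(α) = (-26*α**2/35 - α/2 + 26/33)/(α - 3/2).
Order-2 pole: residue = g'(a); g'(3/5) = 119177/93555, so the residue is 119177/93555.
At the order-1 pole 3/2 set g(α) = (α - (3/2))*f(α) = (-26*α**2/35 - α/2 + 26/33)/(α - 3/5)**2.
Simple pole: residue = g(a) at a = 3/2, which is -37735/18711.
List the singular points by increasing real part (a conjugate pair: the negative imaginary part first).

Radius of convergence at 0: 3/5.
At 3/5: a pole of order 2; residue 119177/93555.
At 3/2: a pole of order 1; residue -37735/18711.


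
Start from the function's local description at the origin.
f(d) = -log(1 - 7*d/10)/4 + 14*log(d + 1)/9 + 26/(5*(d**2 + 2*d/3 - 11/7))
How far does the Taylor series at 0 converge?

Denominator factor (d**2 + 2*d/3 - 11/7): discriminant 424/63, real irrational roots -1/3 + (1/21)*sqrt(742) and -1/3 - (1/21)*sqrt(742); poles of order 1, moduli -1/3 + (1/21)*sqrt(742) and 1/3 + (1/21)*sqrt(742).
Branch term (-1/4)*log(1 - d/(10/7)): its argument vanishes at d = 10/7, a logarithmic branch point, modulus 10/7.
Branch term (14/9)*log(1 - d/(-1)): its argument vanishes at d = -1, a logarithmic branch point, modulus 1.
The radius of convergence is the smallest modulus among the singular points: -1/3 + (1/21)*sqrt(742).

The radius of convergence is -1/3 + (1/21)*sqrt(742).


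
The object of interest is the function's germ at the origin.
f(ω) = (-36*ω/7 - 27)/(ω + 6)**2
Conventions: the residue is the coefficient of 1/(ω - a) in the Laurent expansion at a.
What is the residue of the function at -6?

The residue is -36/7.

At the order-2 pole -6 set g(ω) = (ω - (-6))^2*f(ω) = -36*ω/7 - 27.
Order-2 pole: residue = g'(a); g'(-6) = -36/7, so the residue is -36/7.


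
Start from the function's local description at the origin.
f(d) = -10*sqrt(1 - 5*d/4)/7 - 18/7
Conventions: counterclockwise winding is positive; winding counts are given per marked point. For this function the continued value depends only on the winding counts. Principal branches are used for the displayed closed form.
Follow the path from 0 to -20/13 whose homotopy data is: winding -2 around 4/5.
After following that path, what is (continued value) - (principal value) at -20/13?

Continued minus principal equals 0.

The rational part is single-valued and drops out of the difference; each branch term changes only by its own monodromy.
(-10/7)*sqrt(1 - d/(4/5)): winding -2 is even, the square root returns to the same sheet, contribution 0.
Summing the contributions at d = -20/13 gives 0.
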